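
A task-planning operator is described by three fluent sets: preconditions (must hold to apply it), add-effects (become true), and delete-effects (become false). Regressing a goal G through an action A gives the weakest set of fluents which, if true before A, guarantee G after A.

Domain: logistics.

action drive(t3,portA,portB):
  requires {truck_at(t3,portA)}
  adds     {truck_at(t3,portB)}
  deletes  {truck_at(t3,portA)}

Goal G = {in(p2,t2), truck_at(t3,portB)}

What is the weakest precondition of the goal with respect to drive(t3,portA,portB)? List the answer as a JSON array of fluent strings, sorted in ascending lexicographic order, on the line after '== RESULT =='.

Compute (G \ add) ∪ pre:
  G ∩ del = {}  (empty — regression defined)
  G \ add = {in(p2,t2), truck_at(t3,portB)} \ {truck_at(t3,portB)} = {in(p2,t2)}
  ∪ pre   = {in(p2,t2)} ∪ {truck_at(t3,portA)}
          = {in(p2,t2), truck_at(t3,portA)}

== RESULT ==
["in(p2,t2)", "truck_at(t3,portA)"]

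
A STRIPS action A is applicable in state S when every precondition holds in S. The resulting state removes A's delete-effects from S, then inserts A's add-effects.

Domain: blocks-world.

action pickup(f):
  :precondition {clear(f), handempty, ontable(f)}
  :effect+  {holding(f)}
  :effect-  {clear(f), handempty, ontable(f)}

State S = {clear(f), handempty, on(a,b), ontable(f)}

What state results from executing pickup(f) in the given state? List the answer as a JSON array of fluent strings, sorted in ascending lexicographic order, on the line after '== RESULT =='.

Progress:
  pre ⊆ S: {clear(f), handempty, ontable(f)} ⊆ S  — applicable
  S \ del = {on(a,b)}
  ∪ add   = {holding(f), on(a,b)}

== RESULT ==
["holding(f)", "on(a,b)"]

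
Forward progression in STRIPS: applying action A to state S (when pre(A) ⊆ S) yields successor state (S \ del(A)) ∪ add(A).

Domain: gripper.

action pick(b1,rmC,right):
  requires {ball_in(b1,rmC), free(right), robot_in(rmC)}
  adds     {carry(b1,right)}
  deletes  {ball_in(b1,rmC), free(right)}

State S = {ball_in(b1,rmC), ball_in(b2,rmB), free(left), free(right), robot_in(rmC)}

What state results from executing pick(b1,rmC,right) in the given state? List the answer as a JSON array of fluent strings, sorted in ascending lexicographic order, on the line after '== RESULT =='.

Progress:
  pre ⊆ S: {ball_in(b1,rmC), free(right), robot_in(rmC)} ⊆ S  — applicable
  S \ del = {ball_in(b2,rmB), free(left), robot_in(rmC)}
  ∪ add   = {ball_in(b2,rmB), carry(b1,right), free(left), robot_in(rmC)}

== RESULT ==
["ball_in(b2,rmB)", "carry(b1,right)", "free(left)", "robot_in(rmC)"]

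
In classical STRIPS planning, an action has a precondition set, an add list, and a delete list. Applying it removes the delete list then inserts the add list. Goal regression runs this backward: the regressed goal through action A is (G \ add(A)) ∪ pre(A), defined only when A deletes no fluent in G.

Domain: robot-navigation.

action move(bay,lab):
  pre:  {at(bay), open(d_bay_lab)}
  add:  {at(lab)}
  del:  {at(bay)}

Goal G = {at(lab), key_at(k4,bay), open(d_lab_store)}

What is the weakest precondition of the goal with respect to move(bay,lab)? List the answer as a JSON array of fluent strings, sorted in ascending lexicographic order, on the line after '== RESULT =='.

Compute (G \ add) ∪ pre:
  G ∩ del = {}  (empty — regression defined)
  G \ add = {at(lab), key_at(k4,bay), open(d_lab_store)} \ {at(lab)} = {key_at(k4,bay), open(d_lab_store)}
  ∪ pre   = {key_at(k4,bay), open(d_lab_store)} ∪ {at(bay), open(d_bay_lab)}
          = {at(bay), key_at(k4,bay), open(d_bay_lab), open(d_lab_store)}

== RESULT ==
["at(bay)", "key_at(k4,bay)", "open(d_bay_lab)", "open(d_lab_store)"]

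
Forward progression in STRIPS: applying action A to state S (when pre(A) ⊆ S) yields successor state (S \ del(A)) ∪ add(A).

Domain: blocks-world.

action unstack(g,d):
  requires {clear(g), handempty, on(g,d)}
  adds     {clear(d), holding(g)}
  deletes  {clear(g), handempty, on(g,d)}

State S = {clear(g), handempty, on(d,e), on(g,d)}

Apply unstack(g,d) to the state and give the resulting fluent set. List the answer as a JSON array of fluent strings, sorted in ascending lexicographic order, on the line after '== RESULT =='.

Progress:
  pre ⊆ S: {clear(g), handempty, on(g,d)} ⊆ S  — applicable
  S \ del = {on(d,e)}
  ∪ add   = {clear(d), holding(g), on(d,e)}

== RESULT ==
["clear(d)", "holding(g)", "on(d,e)"]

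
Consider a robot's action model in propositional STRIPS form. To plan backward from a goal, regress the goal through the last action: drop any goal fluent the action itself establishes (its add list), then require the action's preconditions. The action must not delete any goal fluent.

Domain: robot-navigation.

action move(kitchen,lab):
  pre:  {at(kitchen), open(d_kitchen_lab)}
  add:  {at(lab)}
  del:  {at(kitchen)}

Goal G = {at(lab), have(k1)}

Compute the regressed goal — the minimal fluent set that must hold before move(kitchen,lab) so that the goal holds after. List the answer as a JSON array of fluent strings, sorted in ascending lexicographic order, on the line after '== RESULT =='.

Compute (G \ add) ∪ pre:
  G ∩ del = {}  (empty — regression defined)
  G \ add = {at(lab), have(k1)} \ {at(lab)} = {have(k1)}
  ∪ pre   = {have(k1)} ∪ {at(kitchen), open(d_kitchen_lab)}
          = {at(kitchen), have(k1), open(d_kitchen_lab)}

== RESULT ==
["at(kitchen)", "have(k1)", "open(d_kitchen_lab)"]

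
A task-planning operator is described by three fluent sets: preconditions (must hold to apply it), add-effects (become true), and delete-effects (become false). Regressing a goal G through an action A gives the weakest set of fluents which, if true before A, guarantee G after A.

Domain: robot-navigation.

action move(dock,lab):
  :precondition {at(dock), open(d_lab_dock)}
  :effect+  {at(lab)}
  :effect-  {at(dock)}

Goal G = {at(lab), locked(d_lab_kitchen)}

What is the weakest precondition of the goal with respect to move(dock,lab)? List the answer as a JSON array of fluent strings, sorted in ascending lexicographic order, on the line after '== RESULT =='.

Regress:
  G ∩ del = {}  (empty — regression defined)
  G \ add = {at(lab), locked(d_lab_kitchen)} \ {at(lab)} = {locked(d_lab_kitchen)}
  ∪ pre   = {locked(d_lab_kitchen)} ∪ {at(dock), open(d_lab_dock)}
          = {at(dock), locked(d_lab_kitchen), open(d_lab_dock)}

== RESULT ==
["at(dock)", "locked(d_lab_kitchen)", "open(d_lab_dock)"]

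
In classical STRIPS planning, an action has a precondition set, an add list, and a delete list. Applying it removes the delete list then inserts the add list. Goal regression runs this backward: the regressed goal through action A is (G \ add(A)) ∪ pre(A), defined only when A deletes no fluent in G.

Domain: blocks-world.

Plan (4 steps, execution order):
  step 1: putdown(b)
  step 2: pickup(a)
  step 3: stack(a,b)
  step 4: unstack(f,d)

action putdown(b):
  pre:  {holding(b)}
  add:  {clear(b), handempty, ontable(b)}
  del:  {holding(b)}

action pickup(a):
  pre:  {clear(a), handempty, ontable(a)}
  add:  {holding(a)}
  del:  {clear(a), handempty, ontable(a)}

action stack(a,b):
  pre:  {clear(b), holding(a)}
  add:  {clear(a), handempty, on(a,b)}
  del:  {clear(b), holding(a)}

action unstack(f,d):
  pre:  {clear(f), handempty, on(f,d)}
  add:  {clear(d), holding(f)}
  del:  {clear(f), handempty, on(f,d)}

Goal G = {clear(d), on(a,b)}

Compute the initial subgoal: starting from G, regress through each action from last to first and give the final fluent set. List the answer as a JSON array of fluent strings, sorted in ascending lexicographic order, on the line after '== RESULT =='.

Work backward from the goal:
  through step 4 (unstack(f,d)): drop {clear(d)}, keep {on(a,b)}, require {clear(f), handempty, on(f,d)}
    → {clear(f), handempty, on(a,b), on(f,d)}
  through step 3 (stack(a,b)): drop {handempty, on(a,b)}, keep {clear(f), on(f,d)}, require {clear(b), holding(a)}
    → {clear(b), clear(f), holding(a), on(f,d)}
  through step 2 (pickup(a)): drop {holding(a)}, keep {clear(b), clear(f), on(f,d)}, require {clear(a), handempty, ontable(a)}
    → {clear(a), clear(b), clear(f), handempty, on(f,d), ontable(a)}
  through step 1 (putdown(b)): drop {clear(b), handempty}, keep {clear(a), clear(f), on(f,d), ontable(a)}, require {holding(b)}
    → {clear(a), clear(f), holding(b), on(f,d), ontable(a)}

== RESULT ==
["clear(a)", "clear(f)", "holding(b)", "on(f,d)", "ontable(a)"]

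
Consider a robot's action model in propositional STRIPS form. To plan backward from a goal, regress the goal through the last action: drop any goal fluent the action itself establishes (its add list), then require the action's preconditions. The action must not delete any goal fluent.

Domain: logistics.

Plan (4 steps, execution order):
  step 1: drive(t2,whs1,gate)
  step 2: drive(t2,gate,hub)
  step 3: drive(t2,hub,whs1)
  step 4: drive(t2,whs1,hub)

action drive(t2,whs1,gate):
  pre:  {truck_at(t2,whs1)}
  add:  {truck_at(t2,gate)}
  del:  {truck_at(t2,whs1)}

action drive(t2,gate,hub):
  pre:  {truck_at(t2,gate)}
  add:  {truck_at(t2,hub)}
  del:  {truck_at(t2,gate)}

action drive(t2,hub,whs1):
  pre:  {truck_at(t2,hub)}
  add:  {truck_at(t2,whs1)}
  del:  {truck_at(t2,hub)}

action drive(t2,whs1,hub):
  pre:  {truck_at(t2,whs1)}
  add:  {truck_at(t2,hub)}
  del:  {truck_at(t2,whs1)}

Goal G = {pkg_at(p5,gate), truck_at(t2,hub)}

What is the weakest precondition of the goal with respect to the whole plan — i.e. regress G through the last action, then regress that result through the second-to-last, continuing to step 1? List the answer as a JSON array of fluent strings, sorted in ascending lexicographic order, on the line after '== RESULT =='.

Regress step by step:
  through step 4 (drive(t2,whs1,hub)): drop {truck_at(t2,hub)}, keep {pkg_at(p5,gate)}, require {truck_at(t2,whs1)}
    → {pkg_at(p5,gate), truck_at(t2,whs1)}
  through step 3 (drive(t2,hub,whs1)): drop {truck_at(t2,whs1)}, keep {pkg_at(p5,gate)}, require {truck_at(t2,hub)}
    → {pkg_at(p5,gate), truck_at(t2,hub)}
  through step 2 (drive(t2,gate,hub)): drop {truck_at(t2,hub)}, keep {pkg_at(p5,gate)}, require {truck_at(t2,gate)}
    → {pkg_at(p5,gate), truck_at(t2,gate)}
  through step 1 (drive(t2,whs1,gate)): drop {truck_at(t2,gate)}, keep {pkg_at(p5,gate)}, require {truck_at(t2,whs1)}
    → {pkg_at(p5,gate), truck_at(t2,whs1)}

== RESULT ==
["pkg_at(p5,gate)", "truck_at(t2,whs1)"]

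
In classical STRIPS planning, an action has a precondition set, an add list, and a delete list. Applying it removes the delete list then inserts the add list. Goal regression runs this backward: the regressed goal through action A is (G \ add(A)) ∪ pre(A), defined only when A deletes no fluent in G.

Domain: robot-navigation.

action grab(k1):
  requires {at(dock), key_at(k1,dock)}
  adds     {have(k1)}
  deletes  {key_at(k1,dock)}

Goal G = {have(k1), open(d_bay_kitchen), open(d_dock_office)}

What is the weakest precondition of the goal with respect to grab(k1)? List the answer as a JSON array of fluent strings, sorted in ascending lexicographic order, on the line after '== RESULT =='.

Compute (G \ add) ∪ pre:
  G ∩ del = {}  (empty — regression defined)
  G \ add = {have(k1), open(d_bay_kitchen), open(d_dock_office)} \ {have(k1)} = {open(d_bay_kitchen), open(d_dock_office)}
  ∪ pre   = {open(d_bay_kitchen), open(d_dock_office)} ∪ {at(dock), key_at(k1,dock)}
          = {at(dock), key_at(k1,dock), open(d_bay_kitchen), open(d_dock_office)}

== RESULT ==
["at(dock)", "key_at(k1,dock)", "open(d_bay_kitchen)", "open(d_dock_office)"]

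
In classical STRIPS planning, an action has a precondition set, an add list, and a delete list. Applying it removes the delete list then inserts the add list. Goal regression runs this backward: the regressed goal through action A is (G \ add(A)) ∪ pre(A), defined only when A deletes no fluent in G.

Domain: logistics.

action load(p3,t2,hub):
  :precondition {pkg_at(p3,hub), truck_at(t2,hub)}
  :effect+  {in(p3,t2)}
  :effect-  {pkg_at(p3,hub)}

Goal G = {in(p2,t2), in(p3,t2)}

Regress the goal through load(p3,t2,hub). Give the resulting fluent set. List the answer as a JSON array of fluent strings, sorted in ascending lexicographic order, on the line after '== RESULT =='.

Compute (G \ add) ∪ pre:
  G ∩ del = {}  (empty — regression defined)
  G \ add = {in(p2,t2), in(p3,t2)} \ {in(p3,t2)} = {in(p2,t2)}
  ∪ pre   = {in(p2,t2)} ∪ {pkg_at(p3,hub), truck_at(t2,hub)}
          = {in(p2,t2), pkg_at(p3,hub), truck_at(t2,hub)}

== RESULT ==
["in(p2,t2)", "pkg_at(p3,hub)", "truck_at(t2,hub)"]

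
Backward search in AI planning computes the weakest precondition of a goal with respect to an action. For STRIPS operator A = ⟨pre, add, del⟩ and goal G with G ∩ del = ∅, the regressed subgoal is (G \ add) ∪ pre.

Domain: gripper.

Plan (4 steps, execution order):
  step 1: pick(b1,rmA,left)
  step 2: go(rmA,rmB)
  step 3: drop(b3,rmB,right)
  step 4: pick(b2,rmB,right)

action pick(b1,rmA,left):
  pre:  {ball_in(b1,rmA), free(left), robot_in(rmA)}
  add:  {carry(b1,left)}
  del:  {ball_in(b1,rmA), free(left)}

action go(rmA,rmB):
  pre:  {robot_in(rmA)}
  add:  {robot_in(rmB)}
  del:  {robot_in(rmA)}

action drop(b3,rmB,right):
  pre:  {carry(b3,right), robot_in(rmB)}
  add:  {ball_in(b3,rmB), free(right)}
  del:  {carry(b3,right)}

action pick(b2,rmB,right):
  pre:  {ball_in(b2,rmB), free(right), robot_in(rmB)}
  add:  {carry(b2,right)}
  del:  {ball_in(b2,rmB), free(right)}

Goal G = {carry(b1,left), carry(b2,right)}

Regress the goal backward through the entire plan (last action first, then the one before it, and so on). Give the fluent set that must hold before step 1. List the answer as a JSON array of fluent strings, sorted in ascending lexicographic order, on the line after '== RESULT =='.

Regress step by step:
  through step 4 (pick(b2,rmB,right)): drop {carry(b2,right)}, keep {carry(b1,left)}, require {ball_in(b2,rmB), free(right), robot_in(rmB)}
    → {ball_in(b2,rmB), carry(b1,left), free(right), robot_in(rmB)}
  through step 3 (drop(b3,rmB,right)): drop {free(right)}, keep {ball_in(b2,rmB), carry(b1,left), robot_in(rmB)}, require {carry(b3,right), robot_in(rmB)}
    → {ball_in(b2,rmB), carry(b1,left), carry(b3,right), robot_in(rmB)}
  through step 2 (go(rmA,rmB)): drop {robot_in(rmB)}, keep {ball_in(b2,rmB), carry(b1,left), carry(b3,right)}, require {robot_in(rmA)}
    → {ball_in(b2,rmB), carry(b1,left), carry(b3,right), robot_in(rmA)}
  through step 1 (pick(b1,rmA,left)): drop {carry(b1,left)}, keep {ball_in(b2,rmB), carry(b3,right), robot_in(rmA)}, require {ball_in(b1,rmA), free(left), robot_in(rmA)}
    → {ball_in(b1,rmA), ball_in(b2,rmB), carry(b3,right), free(left), robot_in(rmA)}

== RESULT ==
["ball_in(b1,rmA)", "ball_in(b2,rmB)", "carry(b3,right)", "free(left)", "robot_in(rmA)"]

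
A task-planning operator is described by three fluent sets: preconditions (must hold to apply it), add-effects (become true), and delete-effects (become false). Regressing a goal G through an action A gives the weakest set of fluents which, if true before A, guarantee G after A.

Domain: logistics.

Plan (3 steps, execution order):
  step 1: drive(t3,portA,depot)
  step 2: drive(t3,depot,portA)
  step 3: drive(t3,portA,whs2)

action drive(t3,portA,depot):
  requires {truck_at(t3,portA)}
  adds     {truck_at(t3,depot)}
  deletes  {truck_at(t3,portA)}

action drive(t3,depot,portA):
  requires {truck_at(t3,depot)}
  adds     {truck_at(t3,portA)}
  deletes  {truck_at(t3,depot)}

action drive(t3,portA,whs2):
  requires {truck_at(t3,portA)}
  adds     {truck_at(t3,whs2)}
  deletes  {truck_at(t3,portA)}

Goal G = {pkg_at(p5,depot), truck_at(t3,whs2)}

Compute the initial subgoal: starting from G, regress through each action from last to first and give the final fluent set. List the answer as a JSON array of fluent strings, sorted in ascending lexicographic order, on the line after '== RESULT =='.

Regress step by step:
  through step 3 (drive(t3,portA,whs2)): drop {truck_at(t3,whs2)}, keep {pkg_at(p5,depot)}, require {truck_at(t3,portA)}
    → {pkg_at(p5,depot), truck_at(t3,portA)}
  through step 2 (drive(t3,depot,portA)): drop {truck_at(t3,portA)}, keep {pkg_at(p5,depot)}, require {truck_at(t3,depot)}
    → {pkg_at(p5,depot), truck_at(t3,depot)}
  through step 1 (drive(t3,portA,depot)): drop {truck_at(t3,depot)}, keep {pkg_at(p5,depot)}, require {truck_at(t3,portA)}
    → {pkg_at(p5,depot), truck_at(t3,portA)}

== RESULT ==
["pkg_at(p5,depot)", "truck_at(t3,portA)"]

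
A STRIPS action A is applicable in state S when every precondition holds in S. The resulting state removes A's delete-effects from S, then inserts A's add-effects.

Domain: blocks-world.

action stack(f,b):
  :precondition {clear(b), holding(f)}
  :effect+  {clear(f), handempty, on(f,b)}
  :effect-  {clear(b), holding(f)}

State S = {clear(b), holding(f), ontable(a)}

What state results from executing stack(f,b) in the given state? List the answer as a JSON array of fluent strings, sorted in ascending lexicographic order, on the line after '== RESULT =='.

Progress:
  pre ⊆ S: {clear(b), holding(f)} ⊆ S  — applicable
  S \ del = {ontable(a)}
  ∪ add   = {clear(f), handempty, on(f,b), ontable(a)}

== RESULT ==
["clear(f)", "handempty", "on(f,b)", "ontable(a)"]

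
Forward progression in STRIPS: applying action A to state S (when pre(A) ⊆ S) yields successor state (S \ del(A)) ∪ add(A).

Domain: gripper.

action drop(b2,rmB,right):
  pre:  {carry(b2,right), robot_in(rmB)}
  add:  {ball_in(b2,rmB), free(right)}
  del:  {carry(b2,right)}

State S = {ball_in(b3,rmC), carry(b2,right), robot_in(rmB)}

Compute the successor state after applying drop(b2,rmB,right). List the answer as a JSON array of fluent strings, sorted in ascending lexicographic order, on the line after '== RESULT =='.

Progress:
  pre ⊆ S: {carry(b2,right), robot_in(rmB)} ⊆ S  — applicable
  S \ del = {ball_in(b3,rmC), robot_in(rmB)}
  ∪ add   = {ball_in(b2,rmB), ball_in(b3,rmC), free(right), robot_in(rmB)}

== RESULT ==
["ball_in(b2,rmB)", "ball_in(b3,rmC)", "free(right)", "robot_in(rmB)"]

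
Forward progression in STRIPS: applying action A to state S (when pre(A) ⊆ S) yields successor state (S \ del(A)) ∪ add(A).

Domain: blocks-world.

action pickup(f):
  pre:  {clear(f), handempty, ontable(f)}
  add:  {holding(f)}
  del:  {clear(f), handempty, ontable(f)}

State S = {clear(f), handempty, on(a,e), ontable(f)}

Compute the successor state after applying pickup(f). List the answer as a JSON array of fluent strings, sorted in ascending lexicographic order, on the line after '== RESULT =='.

Compute (S \ del) ∪ add:
  pre ⊆ S: {clear(f), handempty, ontable(f)} ⊆ S  — applicable
  S \ del = {on(a,e)}
  ∪ add   = {holding(f), on(a,e)}

== RESULT ==
["holding(f)", "on(a,e)"]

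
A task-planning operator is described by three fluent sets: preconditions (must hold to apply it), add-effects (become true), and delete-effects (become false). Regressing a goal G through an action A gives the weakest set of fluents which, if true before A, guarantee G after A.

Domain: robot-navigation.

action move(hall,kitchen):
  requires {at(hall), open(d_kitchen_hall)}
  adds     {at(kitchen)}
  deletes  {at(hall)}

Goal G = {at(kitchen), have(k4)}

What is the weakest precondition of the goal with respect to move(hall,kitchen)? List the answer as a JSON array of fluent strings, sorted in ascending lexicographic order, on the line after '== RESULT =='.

Compute (G \ add) ∪ pre:
  G ∩ del = {}  (empty — regression defined)
  G \ add = {at(kitchen), have(k4)} \ {at(kitchen)} = {have(k4)}
  ∪ pre   = {have(k4)} ∪ {at(hall), open(d_kitchen_hall)}
          = {at(hall), have(k4), open(d_kitchen_hall)}

== RESULT ==
["at(hall)", "have(k4)", "open(d_kitchen_hall)"]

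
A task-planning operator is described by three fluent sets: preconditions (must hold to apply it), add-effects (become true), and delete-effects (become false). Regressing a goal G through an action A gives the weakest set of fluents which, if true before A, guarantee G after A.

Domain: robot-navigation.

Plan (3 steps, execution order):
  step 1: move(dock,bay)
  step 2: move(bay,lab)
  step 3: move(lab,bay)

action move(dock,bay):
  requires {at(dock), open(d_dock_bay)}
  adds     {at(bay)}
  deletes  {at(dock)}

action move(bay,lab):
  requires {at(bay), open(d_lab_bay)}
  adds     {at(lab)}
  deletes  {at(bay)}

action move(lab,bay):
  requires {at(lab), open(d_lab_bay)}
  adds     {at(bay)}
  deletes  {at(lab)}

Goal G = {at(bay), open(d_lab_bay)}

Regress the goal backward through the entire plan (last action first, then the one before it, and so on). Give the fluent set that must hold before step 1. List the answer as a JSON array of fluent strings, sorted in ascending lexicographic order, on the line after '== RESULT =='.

Work backward from the goal:
  through step 3 (move(lab,bay)): drop {at(bay)}, keep {open(d_lab_bay)}, require {at(lab), open(d_lab_bay)}
    → {at(lab), open(d_lab_bay)}
  through step 2 (move(bay,lab)): drop {at(lab)}, keep {open(d_lab_bay)}, require {at(bay), open(d_lab_bay)}
    → {at(bay), open(d_lab_bay)}
  through step 1 (move(dock,bay)): drop {at(bay)}, keep {open(d_lab_bay)}, require {at(dock), open(d_dock_bay)}
    → {at(dock), open(d_dock_bay), open(d_lab_bay)}

== RESULT ==
["at(dock)", "open(d_dock_bay)", "open(d_lab_bay)"]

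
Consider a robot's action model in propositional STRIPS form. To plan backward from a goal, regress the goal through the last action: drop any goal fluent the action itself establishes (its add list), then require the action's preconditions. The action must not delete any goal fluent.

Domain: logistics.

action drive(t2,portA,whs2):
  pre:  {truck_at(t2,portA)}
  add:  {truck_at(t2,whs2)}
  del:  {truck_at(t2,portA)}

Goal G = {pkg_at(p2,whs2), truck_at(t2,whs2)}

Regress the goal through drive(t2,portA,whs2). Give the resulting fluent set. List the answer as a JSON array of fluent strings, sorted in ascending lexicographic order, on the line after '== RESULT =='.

Compute (G \ add) ∪ pre:
  G ∩ del = {}  (empty — regression defined)
  G \ add = {pkg_at(p2,whs2), truck_at(t2,whs2)} \ {truck_at(t2,whs2)} = {pkg_at(p2,whs2)}
  ∪ pre   = {pkg_at(p2,whs2)} ∪ {truck_at(t2,portA)}
          = {pkg_at(p2,whs2), truck_at(t2,portA)}

== RESULT ==
["pkg_at(p2,whs2)", "truck_at(t2,portA)"]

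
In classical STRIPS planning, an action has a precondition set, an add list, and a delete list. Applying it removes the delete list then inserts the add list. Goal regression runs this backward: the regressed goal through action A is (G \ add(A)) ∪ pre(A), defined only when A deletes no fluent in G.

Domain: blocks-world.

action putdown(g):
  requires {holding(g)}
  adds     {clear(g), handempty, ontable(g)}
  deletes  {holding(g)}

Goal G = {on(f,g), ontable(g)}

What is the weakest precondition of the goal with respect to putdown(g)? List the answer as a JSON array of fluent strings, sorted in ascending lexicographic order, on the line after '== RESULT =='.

Regress:
  G ∩ del = {}  (empty — regression defined)
  G \ add = {on(f,g), ontable(g)} \ {clear(g), handempty, ontable(g)} = {on(f,g)}
  ∪ pre   = {on(f,g)} ∪ {holding(g)}
          = {holding(g), on(f,g)}

== RESULT ==
["holding(g)", "on(f,g)"]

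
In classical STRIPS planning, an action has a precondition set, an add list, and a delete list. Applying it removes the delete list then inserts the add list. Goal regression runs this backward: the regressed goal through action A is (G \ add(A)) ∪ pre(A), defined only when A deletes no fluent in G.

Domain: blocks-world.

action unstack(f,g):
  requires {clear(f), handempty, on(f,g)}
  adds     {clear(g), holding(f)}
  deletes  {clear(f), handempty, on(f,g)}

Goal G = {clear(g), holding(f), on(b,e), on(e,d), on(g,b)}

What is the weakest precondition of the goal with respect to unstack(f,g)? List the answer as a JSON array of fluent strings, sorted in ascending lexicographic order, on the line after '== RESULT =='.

Regress:
  G ∩ del = {}  (empty — regression defined)
  G \ add = {clear(g), holding(f), on(b,e), on(e,d), on(g,b)} \ {clear(g), holding(f)} = {on(b,e), on(e,d), on(g,b)}
  ∪ pre   = {on(b,e), on(e,d), on(g,b)} ∪ {clear(f), handempty, on(f,g)}
          = {clear(f), handempty, on(b,e), on(e,d), on(f,g), on(g,b)}

== RESULT ==
["clear(f)", "handempty", "on(b,e)", "on(e,d)", "on(f,g)", "on(g,b)"]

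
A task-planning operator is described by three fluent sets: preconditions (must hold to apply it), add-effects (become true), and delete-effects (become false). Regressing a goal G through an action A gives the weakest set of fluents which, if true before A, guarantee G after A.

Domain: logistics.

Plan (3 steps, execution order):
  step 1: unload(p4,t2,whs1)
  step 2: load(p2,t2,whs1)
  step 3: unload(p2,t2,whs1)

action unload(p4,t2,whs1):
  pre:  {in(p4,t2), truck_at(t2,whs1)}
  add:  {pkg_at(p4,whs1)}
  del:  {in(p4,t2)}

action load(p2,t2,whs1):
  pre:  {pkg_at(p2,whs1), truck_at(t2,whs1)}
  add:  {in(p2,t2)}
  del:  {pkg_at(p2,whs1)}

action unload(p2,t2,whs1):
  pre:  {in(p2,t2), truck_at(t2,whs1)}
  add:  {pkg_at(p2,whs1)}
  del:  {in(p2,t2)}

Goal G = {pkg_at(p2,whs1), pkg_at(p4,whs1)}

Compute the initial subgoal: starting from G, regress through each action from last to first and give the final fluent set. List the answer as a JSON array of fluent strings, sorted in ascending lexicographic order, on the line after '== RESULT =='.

Regress step by step:
  through step 3 (unload(p2,t2,whs1)): drop {pkg_at(p2,whs1)}, keep {pkg_at(p4,whs1)}, require {in(p2,t2), truck_at(t2,whs1)}
    → {in(p2,t2), pkg_at(p4,whs1), truck_at(t2,whs1)}
  through step 2 (load(p2,t2,whs1)): drop {in(p2,t2)}, keep {pkg_at(p4,whs1), truck_at(t2,whs1)}, require {pkg_at(p2,whs1), truck_at(t2,whs1)}
    → {pkg_at(p2,whs1), pkg_at(p4,whs1), truck_at(t2,whs1)}
  through step 1 (unload(p4,t2,whs1)): drop {pkg_at(p4,whs1)}, keep {pkg_at(p2,whs1), truck_at(t2,whs1)}, require {in(p4,t2), truck_at(t2,whs1)}
    → {in(p4,t2), pkg_at(p2,whs1), truck_at(t2,whs1)}

== RESULT ==
["in(p4,t2)", "pkg_at(p2,whs1)", "truck_at(t2,whs1)"]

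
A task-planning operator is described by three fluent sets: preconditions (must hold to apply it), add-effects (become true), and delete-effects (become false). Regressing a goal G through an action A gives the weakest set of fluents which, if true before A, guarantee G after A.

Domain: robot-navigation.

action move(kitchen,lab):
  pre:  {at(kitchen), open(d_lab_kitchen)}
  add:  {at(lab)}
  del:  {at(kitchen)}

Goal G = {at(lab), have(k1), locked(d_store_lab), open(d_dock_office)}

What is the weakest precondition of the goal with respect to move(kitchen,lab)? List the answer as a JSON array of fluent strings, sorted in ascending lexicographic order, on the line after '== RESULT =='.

Compute (G \ add) ∪ pre:
  G ∩ del = {}  (empty — regression defined)
  G \ add = {at(lab), have(k1), locked(d_store_lab), open(d_dock_office)} \ {at(lab)} = {have(k1), locked(d_store_lab), open(d_dock_office)}
  ∪ pre   = {have(k1), locked(d_store_lab), open(d_dock_office)} ∪ {at(kitchen), open(d_lab_kitchen)}
          = {at(kitchen), have(k1), locked(d_store_lab), open(d_dock_office), open(d_lab_kitchen)}

== RESULT ==
["at(kitchen)", "have(k1)", "locked(d_store_lab)", "open(d_dock_office)", "open(d_lab_kitchen)"]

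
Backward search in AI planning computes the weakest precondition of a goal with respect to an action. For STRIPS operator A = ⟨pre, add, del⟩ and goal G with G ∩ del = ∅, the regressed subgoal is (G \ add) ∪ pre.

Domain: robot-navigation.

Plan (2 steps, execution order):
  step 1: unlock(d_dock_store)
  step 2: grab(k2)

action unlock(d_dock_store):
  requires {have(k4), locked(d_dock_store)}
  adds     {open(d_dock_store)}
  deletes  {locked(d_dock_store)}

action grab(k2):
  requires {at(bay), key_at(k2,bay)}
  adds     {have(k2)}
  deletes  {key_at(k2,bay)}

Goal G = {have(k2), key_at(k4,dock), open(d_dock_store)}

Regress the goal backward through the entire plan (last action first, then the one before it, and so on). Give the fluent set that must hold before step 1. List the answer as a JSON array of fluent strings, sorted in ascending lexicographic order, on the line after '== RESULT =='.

Regress step by step:
  through step 2 (grab(k2)): drop {have(k2)}, keep {key_at(k4,dock), open(d_dock_store)}, require {at(bay), key_at(k2,bay)}
    → {at(bay), key_at(k2,bay), key_at(k4,dock), open(d_dock_store)}
  through step 1 (unlock(d_dock_store)): drop {open(d_dock_store)}, keep {at(bay), key_at(k2,bay), key_at(k4,dock)}, require {have(k4), locked(d_dock_store)}
    → {at(bay), have(k4), key_at(k2,bay), key_at(k4,dock), locked(d_dock_store)}

== RESULT ==
["at(bay)", "have(k4)", "key_at(k2,bay)", "key_at(k4,dock)", "locked(d_dock_store)"]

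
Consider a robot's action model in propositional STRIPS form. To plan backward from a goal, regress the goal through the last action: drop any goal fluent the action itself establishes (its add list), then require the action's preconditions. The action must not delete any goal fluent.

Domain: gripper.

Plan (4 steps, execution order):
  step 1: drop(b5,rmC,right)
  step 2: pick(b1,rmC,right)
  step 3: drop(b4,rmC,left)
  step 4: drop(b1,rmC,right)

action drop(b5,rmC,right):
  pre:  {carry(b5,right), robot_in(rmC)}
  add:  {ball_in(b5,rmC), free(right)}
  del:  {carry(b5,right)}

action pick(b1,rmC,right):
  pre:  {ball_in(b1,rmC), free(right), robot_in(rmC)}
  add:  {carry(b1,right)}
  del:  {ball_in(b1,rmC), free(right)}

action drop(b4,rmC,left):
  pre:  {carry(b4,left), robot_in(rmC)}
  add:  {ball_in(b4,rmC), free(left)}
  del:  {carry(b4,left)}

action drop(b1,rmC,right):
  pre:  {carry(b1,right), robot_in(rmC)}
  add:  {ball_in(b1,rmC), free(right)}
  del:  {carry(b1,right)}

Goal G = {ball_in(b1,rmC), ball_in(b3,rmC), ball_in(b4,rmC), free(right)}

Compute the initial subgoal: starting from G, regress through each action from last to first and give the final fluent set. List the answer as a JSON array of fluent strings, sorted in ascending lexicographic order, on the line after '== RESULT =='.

Regress step by step:
  through step 4 (drop(b1,rmC,right)): drop {ball_in(b1,rmC), free(right)}, keep {ball_in(b3,rmC), ball_in(b4,rmC)}, require {carry(b1,right), robot_in(rmC)}
    → {ball_in(b3,rmC), ball_in(b4,rmC), carry(b1,right), robot_in(rmC)}
  through step 3 (drop(b4,rmC,left)): drop {ball_in(b4,rmC)}, keep {ball_in(b3,rmC), carry(b1,right), robot_in(rmC)}, require {carry(b4,left), robot_in(rmC)}
    → {ball_in(b3,rmC), carry(b1,right), carry(b4,left), robot_in(rmC)}
  through step 2 (pick(b1,rmC,right)): drop {carry(b1,right)}, keep {ball_in(b3,rmC), carry(b4,left), robot_in(rmC)}, require {ball_in(b1,rmC), free(right), robot_in(rmC)}
    → {ball_in(b1,rmC), ball_in(b3,rmC), carry(b4,left), free(right), robot_in(rmC)}
  through step 1 (drop(b5,rmC,right)): drop {free(right)}, keep {ball_in(b1,rmC), ball_in(b3,rmC), carry(b4,left), robot_in(rmC)}, require {carry(b5,right), robot_in(rmC)}
    → {ball_in(b1,rmC), ball_in(b3,rmC), carry(b4,left), carry(b5,right), robot_in(rmC)}

== RESULT ==
["ball_in(b1,rmC)", "ball_in(b3,rmC)", "carry(b4,left)", "carry(b5,right)", "robot_in(rmC)"]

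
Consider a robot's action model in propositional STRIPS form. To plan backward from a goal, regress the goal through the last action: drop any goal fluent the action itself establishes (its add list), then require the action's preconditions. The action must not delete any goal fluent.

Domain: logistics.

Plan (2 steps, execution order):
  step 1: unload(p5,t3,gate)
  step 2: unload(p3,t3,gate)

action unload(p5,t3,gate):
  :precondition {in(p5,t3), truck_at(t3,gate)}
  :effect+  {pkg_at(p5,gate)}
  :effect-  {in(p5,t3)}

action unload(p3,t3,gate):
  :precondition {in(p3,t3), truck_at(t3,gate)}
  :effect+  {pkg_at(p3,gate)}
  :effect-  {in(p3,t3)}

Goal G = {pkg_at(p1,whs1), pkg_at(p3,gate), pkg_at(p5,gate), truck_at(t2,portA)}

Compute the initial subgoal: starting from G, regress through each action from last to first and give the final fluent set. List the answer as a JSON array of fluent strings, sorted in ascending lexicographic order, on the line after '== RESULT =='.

Regress step by step:
  through step 2 (unload(p3,t3,gate)): drop {pkg_at(p3,gate)}, keep {pkg_at(p1,whs1), pkg_at(p5,gate), truck_at(t2,portA)}, require {in(p3,t3), truck_at(t3,gate)}
    → {in(p3,t3), pkg_at(p1,whs1), pkg_at(p5,gate), truck_at(t2,portA), truck_at(t3,gate)}
  through step 1 (unload(p5,t3,gate)): drop {pkg_at(p5,gate)}, keep {in(p3,t3), pkg_at(p1,whs1), truck_at(t2,portA), truck_at(t3,gate)}, require {in(p5,t3), truck_at(t3,gate)}
    → {in(p3,t3), in(p5,t3), pkg_at(p1,whs1), truck_at(t2,portA), truck_at(t3,gate)}

== RESULT ==
["in(p3,t3)", "in(p5,t3)", "pkg_at(p1,whs1)", "truck_at(t2,portA)", "truck_at(t3,gate)"]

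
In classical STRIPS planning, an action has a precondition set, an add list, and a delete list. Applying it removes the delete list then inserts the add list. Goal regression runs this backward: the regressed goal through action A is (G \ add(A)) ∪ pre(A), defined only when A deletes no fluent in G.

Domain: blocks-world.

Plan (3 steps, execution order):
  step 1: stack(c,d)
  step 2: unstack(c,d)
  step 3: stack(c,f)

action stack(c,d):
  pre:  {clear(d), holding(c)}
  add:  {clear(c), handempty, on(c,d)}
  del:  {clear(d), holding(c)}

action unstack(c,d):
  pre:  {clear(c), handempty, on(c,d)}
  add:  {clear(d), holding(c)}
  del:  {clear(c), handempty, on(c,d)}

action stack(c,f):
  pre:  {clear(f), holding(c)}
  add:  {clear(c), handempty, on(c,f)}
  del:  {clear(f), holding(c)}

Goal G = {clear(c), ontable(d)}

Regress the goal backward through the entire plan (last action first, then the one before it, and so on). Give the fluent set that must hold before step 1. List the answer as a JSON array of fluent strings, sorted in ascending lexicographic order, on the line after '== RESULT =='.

Regress step by step:
  through step 3 (stack(c,f)): drop {clear(c)}, keep {ontable(d)}, require {clear(f), holding(c)}
    → {clear(f), holding(c), ontable(d)}
  through step 2 (unstack(c,d)): drop {holding(c)}, keep {clear(f), ontable(d)}, require {clear(c), handempty, on(c,d)}
    → {clear(c), clear(f), handempty, on(c,d), ontable(d)}
  through step 1 (stack(c,d)): drop {clear(c), handempty, on(c,d)}, keep {clear(f), ontable(d)}, require {clear(d), holding(c)}
    → {clear(d), clear(f), holding(c), ontable(d)}

== RESULT ==
["clear(d)", "clear(f)", "holding(c)", "ontable(d)"]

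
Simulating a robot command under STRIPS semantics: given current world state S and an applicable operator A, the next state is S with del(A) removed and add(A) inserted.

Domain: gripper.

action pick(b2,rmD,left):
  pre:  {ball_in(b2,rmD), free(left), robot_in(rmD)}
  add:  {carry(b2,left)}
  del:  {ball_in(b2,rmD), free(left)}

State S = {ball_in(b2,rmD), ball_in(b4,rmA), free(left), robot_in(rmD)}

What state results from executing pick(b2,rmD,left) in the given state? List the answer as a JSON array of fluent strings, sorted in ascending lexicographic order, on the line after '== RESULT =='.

Compute (S \ del) ∪ add:
  pre ⊆ S: {ball_in(b2,rmD), free(left), robot_in(rmD)} ⊆ S  — applicable
  S \ del = {ball_in(b4,rmA), robot_in(rmD)}
  ∪ add   = {ball_in(b4,rmA), carry(b2,left), robot_in(rmD)}

== RESULT ==
["ball_in(b4,rmA)", "carry(b2,left)", "robot_in(rmD)"]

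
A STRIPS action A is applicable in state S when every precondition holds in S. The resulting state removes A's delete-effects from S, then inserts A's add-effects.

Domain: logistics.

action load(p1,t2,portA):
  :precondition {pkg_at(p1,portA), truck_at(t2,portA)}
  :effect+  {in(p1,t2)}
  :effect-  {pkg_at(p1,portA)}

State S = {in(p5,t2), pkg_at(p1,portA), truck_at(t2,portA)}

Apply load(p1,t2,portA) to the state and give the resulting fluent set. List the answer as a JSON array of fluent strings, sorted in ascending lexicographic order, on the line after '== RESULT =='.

Progress:
  pre ⊆ S: {pkg_at(p1,portA), truck_at(t2,portA)} ⊆ S  — applicable
  S \ del = {in(p5,t2), truck_at(t2,portA)}
  ∪ add   = {in(p1,t2), in(p5,t2), truck_at(t2,portA)}

== RESULT ==
["in(p1,t2)", "in(p5,t2)", "truck_at(t2,portA)"]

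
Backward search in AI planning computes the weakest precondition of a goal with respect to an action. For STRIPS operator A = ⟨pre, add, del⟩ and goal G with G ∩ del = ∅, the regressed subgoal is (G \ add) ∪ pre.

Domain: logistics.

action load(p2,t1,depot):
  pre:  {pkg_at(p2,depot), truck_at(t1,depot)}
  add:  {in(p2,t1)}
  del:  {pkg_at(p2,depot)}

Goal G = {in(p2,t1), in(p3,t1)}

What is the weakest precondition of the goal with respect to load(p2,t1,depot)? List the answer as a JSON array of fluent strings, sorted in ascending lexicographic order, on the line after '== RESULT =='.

Regress:
  G ∩ del = {}  (empty — regression defined)
  G \ add = {in(p2,t1), in(p3,t1)} \ {in(p2,t1)} = {in(p3,t1)}
  ∪ pre   = {in(p3,t1)} ∪ {pkg_at(p2,depot), truck_at(t1,depot)}
          = {in(p3,t1), pkg_at(p2,depot), truck_at(t1,depot)}

== RESULT ==
["in(p3,t1)", "pkg_at(p2,depot)", "truck_at(t1,depot)"]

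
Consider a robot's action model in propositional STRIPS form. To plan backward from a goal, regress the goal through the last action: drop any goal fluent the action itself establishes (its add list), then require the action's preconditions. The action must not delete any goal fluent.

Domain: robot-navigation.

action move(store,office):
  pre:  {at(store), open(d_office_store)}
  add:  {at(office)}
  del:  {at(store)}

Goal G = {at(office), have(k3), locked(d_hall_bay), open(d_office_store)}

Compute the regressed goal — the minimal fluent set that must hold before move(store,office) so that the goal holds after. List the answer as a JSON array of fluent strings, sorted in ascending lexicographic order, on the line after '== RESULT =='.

Compute (G \ add) ∪ pre:
  G ∩ del = {}  (empty — regression defined)
  G \ add = {at(office), have(k3), locked(d_hall_bay), open(d_office_store)} \ {at(office)} = {have(k3), locked(d_hall_bay), open(d_office_store)}
  ∪ pre   = {have(k3), locked(d_hall_bay), open(d_office_store)} ∪ {at(store), open(d_office_store)}
          = {at(store), have(k3), locked(d_hall_bay), open(d_office_store)}

== RESULT ==
["at(store)", "have(k3)", "locked(d_hall_bay)", "open(d_office_store)"]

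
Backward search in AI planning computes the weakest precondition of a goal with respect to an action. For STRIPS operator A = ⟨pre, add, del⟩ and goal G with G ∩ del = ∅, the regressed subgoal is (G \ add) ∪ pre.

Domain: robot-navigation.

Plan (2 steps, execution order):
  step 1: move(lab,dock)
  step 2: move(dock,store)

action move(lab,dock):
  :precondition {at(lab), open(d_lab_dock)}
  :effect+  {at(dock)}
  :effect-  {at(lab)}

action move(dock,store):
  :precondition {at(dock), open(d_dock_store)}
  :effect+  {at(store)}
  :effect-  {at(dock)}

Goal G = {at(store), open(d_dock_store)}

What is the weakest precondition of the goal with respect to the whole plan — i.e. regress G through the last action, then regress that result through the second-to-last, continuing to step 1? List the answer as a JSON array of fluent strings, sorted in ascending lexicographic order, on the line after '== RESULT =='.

Work backward from the goal:
  through step 2 (move(dock,store)): drop {at(store)}, keep {open(d_dock_store)}, require {at(dock), open(d_dock_store)}
    → {at(dock), open(d_dock_store)}
  through step 1 (move(lab,dock)): drop {at(dock)}, keep {open(d_dock_store)}, require {at(lab), open(d_lab_dock)}
    → {at(lab), open(d_dock_store), open(d_lab_dock)}

== RESULT ==
["at(lab)", "open(d_dock_store)", "open(d_lab_dock)"]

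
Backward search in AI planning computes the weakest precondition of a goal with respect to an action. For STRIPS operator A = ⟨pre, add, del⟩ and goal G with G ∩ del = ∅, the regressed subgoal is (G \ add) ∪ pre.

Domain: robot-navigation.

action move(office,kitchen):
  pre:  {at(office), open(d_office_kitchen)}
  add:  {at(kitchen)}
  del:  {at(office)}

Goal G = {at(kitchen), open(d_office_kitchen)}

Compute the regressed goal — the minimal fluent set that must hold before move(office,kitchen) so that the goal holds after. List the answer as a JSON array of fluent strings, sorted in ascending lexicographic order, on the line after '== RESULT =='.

Regress:
  G ∩ del = {}  (empty — regression defined)
  G \ add = {at(kitchen), open(d_office_kitchen)} \ {at(kitchen)} = {open(d_office_kitchen)}
  ∪ pre   = {open(d_office_kitchen)} ∪ {at(office), open(d_office_kitchen)}
          = {at(office), open(d_office_kitchen)}

== RESULT ==
["at(office)", "open(d_office_kitchen)"]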